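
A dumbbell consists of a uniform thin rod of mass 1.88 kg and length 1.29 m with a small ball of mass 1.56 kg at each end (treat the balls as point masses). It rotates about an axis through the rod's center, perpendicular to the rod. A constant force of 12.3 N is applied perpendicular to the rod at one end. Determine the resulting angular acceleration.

α ≈ 5.09 rad/s²

I_rod = (1/12)ML² = (1/12)(1.88)(1.29)² = 0.2607 kg·m².
I_balls = 2·m·(L/2)² = 2(1.56)(0.6450)² = 1.298 kg·m².
Total I = 1.559 kg·m².
τ = F·(L/2) = (12.3)(0.645) = 7.934 N·m.
α = τ/I = 7.934/1.559 = 5.090 rad/s².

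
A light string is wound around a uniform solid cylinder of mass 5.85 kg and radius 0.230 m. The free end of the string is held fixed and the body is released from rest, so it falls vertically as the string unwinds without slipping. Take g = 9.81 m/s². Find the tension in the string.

Translation: Mg − T = Ma. Rotation about the center: TR = Iα with I = ½MR².
With a = αR: T = (I/R²)a = (1/2)M a, so Mg = (1 + 0.5000)Ma.
a = g/(1 + 0.5000) = 9.81/1.500 = 6.540 m/s².
T = 0.5000·M·a = (0.5000)(5.85)(6.540) = 19.13 N.

T ≈ 19.1 N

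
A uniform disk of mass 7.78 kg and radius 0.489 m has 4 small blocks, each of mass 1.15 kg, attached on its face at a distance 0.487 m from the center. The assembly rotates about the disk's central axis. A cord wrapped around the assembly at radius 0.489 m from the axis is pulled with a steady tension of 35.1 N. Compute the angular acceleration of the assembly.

α ≈ 8.49 rad/s²

I_disk = ½MR² = ½(7.78)(0.489)² = 0.9302 kg·m².
I_blocks = 4·m·r² = 4(1.15)(0.487)² = 1.091 kg·m².
Total I = 2.021 kg·m².
τ = F r = (35.1)(0.489) = 17.16 N·m.
α = τ/I = 17.16/2.021 = 8.492 rad/s².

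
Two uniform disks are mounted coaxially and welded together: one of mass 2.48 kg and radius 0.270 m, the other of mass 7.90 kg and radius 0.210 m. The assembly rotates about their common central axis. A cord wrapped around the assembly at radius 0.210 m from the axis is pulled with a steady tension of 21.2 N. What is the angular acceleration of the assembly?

I = ½M₁R₁² + ½M₂R₂² = ½(2.48)(0.270)² + ½(7.90)(0.210)² = 0.2646 kg·m².
τ = F r = (21.2)(0.210) = 4.452 N·m.
α = τ/I = 4.452/0.2646 = 16.83 rad/s².

α ≈ 16.8 rad/s²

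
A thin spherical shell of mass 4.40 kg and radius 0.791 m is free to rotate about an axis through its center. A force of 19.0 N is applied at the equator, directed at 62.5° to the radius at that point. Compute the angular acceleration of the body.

I = (2/3)MR² = (2/3)(4.40)(0.791)² = 1.835 kg·m².
Only the tangential component produces torque: τ = F R sinθ = (19.0)(0.791) sin 62.5° = 13.33 N·m.
From τ = Iα: α = 13.33/1.835 = 7.263 rad/s².

α ≈ 7.26 rad/s²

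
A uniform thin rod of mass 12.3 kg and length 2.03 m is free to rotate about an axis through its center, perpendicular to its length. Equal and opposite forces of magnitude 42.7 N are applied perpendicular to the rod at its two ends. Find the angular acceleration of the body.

I = (1/12)ML² = (1/12)(12.3)(2.03)² = 4.224 kg·m².
The couple gives τ = F·(L/2) + F·(L/2) = F L = (42.7)(2.03) = 86.68 N·m.
From τ = Iα: α = 86.68/4.224 = 20.52 rad/s².

α ≈ 20.5 rad/s²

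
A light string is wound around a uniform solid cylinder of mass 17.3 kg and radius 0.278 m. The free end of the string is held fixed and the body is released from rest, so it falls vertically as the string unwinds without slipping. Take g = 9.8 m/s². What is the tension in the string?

T ≈ 56.5 N

Translation: Mg − T = Ma. Rotation about the center: TR = Iα with I = ½MR².
With a = αR: T = (I/R²)a = (1/2)M a, so Mg = (1 + 0.5000)Ma.
a = g/(1 + 0.5000) = 9.8/1.500 = 6.533 m/s².
T = 0.5000·M·a = (0.5000)(17.3)(6.533) = 56.51 N.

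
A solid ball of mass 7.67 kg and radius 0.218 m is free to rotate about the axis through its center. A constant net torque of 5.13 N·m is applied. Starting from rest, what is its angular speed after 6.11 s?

ω ≈ 215 rad/s

I = (2/5)MR² = (2/5)(7.67)(0.218)² = 0.1458 kg·m².
α = τ/I = 5.13/0.1458 = 35.18 rad/s².
ω = ω₀ + αt = 0 + (35.18)(6.11) = 215.0 rad/s.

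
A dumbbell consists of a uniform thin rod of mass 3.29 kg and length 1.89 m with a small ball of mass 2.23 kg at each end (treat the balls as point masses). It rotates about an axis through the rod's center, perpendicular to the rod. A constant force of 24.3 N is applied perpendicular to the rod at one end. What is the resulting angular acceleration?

α ≈ 4.63 rad/s²

I_rod = (1/12)ML² = (1/12)(3.29)(1.89)² = 0.9794 kg·m².
I_balls = 2·m·(L/2)² = 2(2.23)(0.9450)² = 3.983 kg·m².
Total I = 4.962 kg·m².
τ = F·(L/2) = (24.3)(0.945) = 22.96 N·m.
α = τ/I = 22.96/4.962 = 4.628 rad/s².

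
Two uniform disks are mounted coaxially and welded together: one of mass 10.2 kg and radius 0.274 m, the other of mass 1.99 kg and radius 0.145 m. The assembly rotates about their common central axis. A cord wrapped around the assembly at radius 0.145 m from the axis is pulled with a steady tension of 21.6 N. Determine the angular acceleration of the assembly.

α ≈ 7.76 rad/s²

I = ½M₁R₁² + ½M₂R₂² = ½(10.2)(0.274)² + ½(1.99)(0.145)² = 0.4038 kg·m².
τ = F r = (21.6)(0.145) = 3.132 N·m.
α = τ/I = 3.132/0.4038 = 7.756 rad/s².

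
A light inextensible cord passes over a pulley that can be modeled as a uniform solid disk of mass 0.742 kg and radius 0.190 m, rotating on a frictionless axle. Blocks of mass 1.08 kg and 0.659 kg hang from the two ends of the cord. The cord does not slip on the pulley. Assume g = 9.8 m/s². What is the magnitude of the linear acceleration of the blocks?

a ≈ 1.96 m/s²

I = ½MR² = (1/2)(0.742)(0.190)² = 0.01339 kg·m².
Heavier block: m₁g − T₁ = m₁a. Lighter block: T₂ − m₂g = m₂a.
Pulley: (T₁ − T₂)R = Iα = I(a/R), so T₁ − T₂ = (I/R²)a = (1/2)M_p a = 0.3710·a.
Adding the three: (m₁ − m₂)g = (m₁ + m₂ + 0.3710)a, so a = (1.08 − 0.659)(9.8)/(1.08 + 0.659 + 0.3710) = 1.955 m/s².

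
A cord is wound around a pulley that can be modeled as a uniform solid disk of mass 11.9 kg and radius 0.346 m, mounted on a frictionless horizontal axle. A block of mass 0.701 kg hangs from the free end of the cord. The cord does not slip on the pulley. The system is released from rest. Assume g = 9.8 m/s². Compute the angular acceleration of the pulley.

I = ½MR² = (1/2)(11.9)(0.346)² = 0.7123 kg·m².
Block: mg − T = ma. Pulley: TR = Iα. No-slip: a = αR, so T = (I/R²)a = 5.950·a.
Then mg = (m + 5.950)a, so a = (0.701)(9.8)/(0.701 + 5.950) = 1.033 m/s².
α = a/R = 1.033/0.346 = 2.985 rad/s².

α ≈ 2.99 rad/s²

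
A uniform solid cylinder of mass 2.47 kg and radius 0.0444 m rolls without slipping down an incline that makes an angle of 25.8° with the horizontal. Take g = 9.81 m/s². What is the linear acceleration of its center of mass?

a ≈ 2.85 m/s²

Translation along the incline: Mg sinθ − f = Ma.
Rotation about the center: fR = Iα with I = ½MR². No-slip gives a = αR, so f = (I/R²)a = (1/2)M a.
Substituting: Mg sinθ = (1 + 0.5000)Ma, so a = g sinθ/(1 + 0.5000) = (9.81) sin 25.8° / 1.500 = 2.846 m/s².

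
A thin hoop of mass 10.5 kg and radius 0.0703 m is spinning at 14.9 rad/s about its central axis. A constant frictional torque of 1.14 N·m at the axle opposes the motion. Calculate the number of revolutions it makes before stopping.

I = MR² = (10.5)(0.0703)² = 0.05189 kg·m².
The net torque has magnitude 1.14 N·m, opposing ω.
|α| = τ/I = 1.140/0.05189 = 21.97 rad/s² (deceleration).
ω² = ω₀² − 2|α|θ with ω = 0 ⇒ θ = ω₀²/(2|α|) = 5.053 rad = 0.8042 rev.

≈ 0.804 revolutions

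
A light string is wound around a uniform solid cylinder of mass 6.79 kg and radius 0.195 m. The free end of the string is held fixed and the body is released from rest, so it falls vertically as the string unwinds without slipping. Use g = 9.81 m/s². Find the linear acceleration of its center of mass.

a ≈ 6.54 m/s²

Translation: Mg − T = Ma. Rotation about the center: TR = Iα with I = ½MR².
With a = αR: T = (I/R²)a = (1/2)M a, so Mg = (1 + 0.5000)Ma.
a = g/(1 + 0.5000) = 9.81/1.500 = 6.540 m/s².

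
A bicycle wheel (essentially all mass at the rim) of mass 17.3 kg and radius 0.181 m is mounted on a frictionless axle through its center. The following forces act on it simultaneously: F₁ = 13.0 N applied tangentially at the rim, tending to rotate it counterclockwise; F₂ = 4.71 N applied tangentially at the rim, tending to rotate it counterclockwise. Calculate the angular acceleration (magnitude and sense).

α ≈ 5.66 rad/s², counterclockwise

I = MR² = (17.3)(0.181)² = 0.5668 kg·m².
Taking counterclockwise as positive: τ₁ = +(13.0)(0.181) = +2.353 N·m; τ₂ = +(4.71)(0.181) = +0.8525 N·m.
Net torque τ = 3.206 N·m.
α = τ/I = 3.206/0.5668 = 5.656 rad/s².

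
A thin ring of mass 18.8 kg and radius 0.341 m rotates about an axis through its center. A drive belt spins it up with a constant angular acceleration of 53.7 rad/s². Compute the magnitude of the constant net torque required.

τ ≈ 117 N·m

I = MR² = (18.8)(0.341)² = 2.186 kg·m².
τ = Iα = (2.186)(53.70) = 117.4 N·m.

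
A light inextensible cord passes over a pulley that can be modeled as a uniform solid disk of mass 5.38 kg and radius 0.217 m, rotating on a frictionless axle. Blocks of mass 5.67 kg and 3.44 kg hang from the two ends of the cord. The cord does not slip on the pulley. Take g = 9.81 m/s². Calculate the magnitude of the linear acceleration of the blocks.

a ≈ 1.85 m/s²

I = ½MR² = (1/2)(5.38)(0.217)² = 0.1267 kg·m².
Heavier block: m₁g − T₁ = m₁a. Lighter block: T₂ − m₂g = m₂a.
Pulley: (T₁ − T₂)R = Iα = I(a/R), so T₁ − T₂ = (I/R²)a = (1/2)M_p a = 2.690·a.
Adding the three: (m₁ − m₂)g = (m₁ + m₂ + 2.690)a, so a = (5.67 − 3.44)(9.81)/(5.67 + 3.44 + 2.690) = 1.854 m/s².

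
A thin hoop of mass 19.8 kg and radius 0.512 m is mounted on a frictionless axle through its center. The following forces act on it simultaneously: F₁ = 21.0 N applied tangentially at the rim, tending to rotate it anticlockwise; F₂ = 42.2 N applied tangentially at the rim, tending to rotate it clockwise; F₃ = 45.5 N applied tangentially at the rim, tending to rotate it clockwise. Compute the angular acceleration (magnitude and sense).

α ≈ 6.58 rad/s², clockwise

I = MR² = (19.8)(0.512)² = 5.190 kg·m².
Taking anticlockwise as positive: τ₁ = +(21.0)(0.512) = +10.75 N·m; τ₂ = −(42.2)(0.512) = −21.61 N·m; τ₃ = −(45.5)(0.512) = −23.30 N·m.
Net torque τ = -34.15 N·m.
α = τ/I = -34.15/5.190 = -6.579 rad/s².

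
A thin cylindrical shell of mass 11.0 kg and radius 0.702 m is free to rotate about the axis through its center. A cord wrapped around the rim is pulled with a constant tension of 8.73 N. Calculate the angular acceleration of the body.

α ≈ 1.13 rad/s²

I = MR² = (11.0)(0.702)² = 5.421 kg·m².
τ = F R = (8.73)(0.702) = 6.128 N·m.
Newton's second law for rotation, τ = Iα, gives α = τ/I = 6.128/5.421 = 1.131 rad/s².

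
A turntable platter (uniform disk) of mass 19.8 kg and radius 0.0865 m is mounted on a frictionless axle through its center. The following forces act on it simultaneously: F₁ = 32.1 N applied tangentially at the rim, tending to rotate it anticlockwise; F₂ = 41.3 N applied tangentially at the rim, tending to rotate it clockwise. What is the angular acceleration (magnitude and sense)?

I = ½MR² = (1/2)(19.8)(0.0865)² = 0.07407 kg·m².
Taking anticlockwise as positive: τ₁ = +(32.1)(0.0865) = +2.777 N·m; τ₂ = −(41.3)(0.0865) = −3.572 N·m.
Net torque τ = -0.7958 N·m.
α = τ/I = -0.7958/0.07407 = -10.74 rad/s².

α ≈ 10.7 rad/s², clockwise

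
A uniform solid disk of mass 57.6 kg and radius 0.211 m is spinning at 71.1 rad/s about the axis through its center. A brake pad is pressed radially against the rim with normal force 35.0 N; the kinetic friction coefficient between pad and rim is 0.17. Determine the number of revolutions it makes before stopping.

I = ½MR² = (1/2)(57.6)(0.211)² = 1.282 kg·m².
Friction force f = μN = (0.17)(35.0) = 5.950 N at the rim; torque magnitude τ = fR = 1.255 N·m, opposing ω.
|α| = τ/I = 1.255/1.282 = 0.9791 rad/s² (deceleration).
ω² = ω₀² − 2|α|θ with ω = 0 ⇒ θ = ω₀²/(2|α|) = 2581 rad = 410.9 rev.

≈ 411 revolutions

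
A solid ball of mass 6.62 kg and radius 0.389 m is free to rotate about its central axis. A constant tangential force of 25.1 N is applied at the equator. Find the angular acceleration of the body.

I = (2/5)MR² = (2/5)(6.62)(0.389)² = 0.4007 kg·m².
τ = F R = (25.1)(0.389) = 9.764 N·m.
Newton's second law for rotation, τ = Iα, gives α = τ/I = 9.764/0.4007 = 24.37 rad/s².

α ≈ 24.4 rad/s²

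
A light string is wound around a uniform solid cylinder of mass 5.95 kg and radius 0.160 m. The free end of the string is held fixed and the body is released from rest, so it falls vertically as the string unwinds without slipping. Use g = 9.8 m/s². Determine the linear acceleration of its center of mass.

a ≈ 6.53 m/s²

Translation: Mg − T = Ma. Rotation about the center: TR = Iα with I = ½MR².
With a = αR: T = (I/R²)a = (1/2)M a, so Mg = (1 + 0.5000)Ma.
a = g/(1 + 0.5000) = 9.8/1.500 = 6.533 m/s².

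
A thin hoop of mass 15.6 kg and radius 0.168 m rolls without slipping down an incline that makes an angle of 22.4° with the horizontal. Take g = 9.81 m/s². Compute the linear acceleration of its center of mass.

Translation along the incline: Mg sinθ − f = Ma.
Rotation about the center: fR = Iα with I = MR². No-slip gives a = αR, so f = (I/R²)a = M a.
Substituting: Mg sinθ = (1 + 1.000)Ma, so a = g sinθ/(1 + 1.000) = (9.81) sin 22.4° / 2.000 = 1.869 m/s².

a ≈ 1.87 m/s²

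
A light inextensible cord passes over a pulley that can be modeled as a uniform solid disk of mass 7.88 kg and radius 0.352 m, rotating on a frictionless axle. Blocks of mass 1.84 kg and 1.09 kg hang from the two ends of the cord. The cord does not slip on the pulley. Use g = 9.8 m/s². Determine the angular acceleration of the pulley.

α ≈ 3.04 rad/s²

I = ½MR² = (1/2)(7.88)(0.352)² = 0.4882 kg·m².
Heavier block: m₁g − T₁ = m₁a. Lighter block: T₂ − m₂g = m₂a.
Pulley: (T₁ − T₂)R = Iα = I(a/R), so T₁ − T₂ = (I/R²)a = (1/2)M_p a = 3.940·a.
Adding the three: (m₁ − m₂)g = (m₁ + m₂ + 3.940)a, so a = (1.84 − 1.09)(9.8)/(1.84 + 1.09 + 3.940) = 1.070 m/s².
α = a/R = 1.070/0.352 = 3.039 rad/s².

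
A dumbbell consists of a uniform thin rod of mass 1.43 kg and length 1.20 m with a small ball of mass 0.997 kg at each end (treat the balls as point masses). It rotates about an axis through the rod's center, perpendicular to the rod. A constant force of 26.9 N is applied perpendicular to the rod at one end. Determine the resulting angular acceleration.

α ≈ 18.1 rad/s²

I_rod = (1/12)ML² = (1/12)(1.43)(1.20)² = 0.1716 kg·m².
I_balls = 2·m·(L/2)² = 2(0.997)(0.6000)² = 0.7178 kg·m².
Total I = 0.8894 kg·m².
τ = F·(L/2) = (26.9)(0.600) = 16.14 N·m.
α = τ/I = 16.14/0.8894 = 18.15 rad/s².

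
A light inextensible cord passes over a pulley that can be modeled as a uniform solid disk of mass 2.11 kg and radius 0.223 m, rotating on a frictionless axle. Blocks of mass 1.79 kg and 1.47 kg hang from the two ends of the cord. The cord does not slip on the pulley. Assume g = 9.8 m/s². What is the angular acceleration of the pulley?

α ≈ 3.26 rad/s²

I = ½MR² = (1/2)(2.11)(0.223)² = 0.05246 kg·m².
Heavier block: m₁g − T₁ = m₁a. Lighter block: T₂ − m₂g = m₂a.
Pulley: (T₁ − T₂)R = Iα = I(a/R), so T₁ − T₂ = (I/R²)a = (1/2)M_p a = 1.055·a.
Adding the three: (m₁ − m₂)g = (m₁ + m₂ + 1.055)a, so a = (1.79 − 1.47)(9.8)/(1.79 + 1.47 + 1.055) = 0.7268 m/s².
α = a/R = 0.7268/0.223 = 3.259 rad/s².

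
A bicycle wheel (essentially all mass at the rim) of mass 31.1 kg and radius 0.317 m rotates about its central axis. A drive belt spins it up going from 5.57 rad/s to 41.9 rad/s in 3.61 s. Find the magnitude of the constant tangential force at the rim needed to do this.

I = MR² = (31.1)(0.317)² = 3.125 kg·m².
α = Δω/Δt = (41.9 − 5.57)/3.61 = 10.06 rad/s².
The required torque is τ = Iα = (3.125)(10.06) = 31.45 N·m.
A tangential force at the rim gives τ = FR, so F = τ/R = 31.45/0.317 = 99.22 N.

F ≈ 99.2 N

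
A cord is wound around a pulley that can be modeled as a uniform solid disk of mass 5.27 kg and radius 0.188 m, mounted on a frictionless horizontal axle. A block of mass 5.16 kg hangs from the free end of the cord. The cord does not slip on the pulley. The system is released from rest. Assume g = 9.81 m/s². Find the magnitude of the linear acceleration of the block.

a ≈ 6.49 m/s²

I = ½MR² = (1/2)(5.27)(0.188)² = 0.09313 kg·m².
Block: mg − T = ma. Pulley: TR = Iα. No-slip: a = αR, so T = (I/R²)a = 2.635·a.
Then mg = (m + 2.635)a, so a = (5.16)(9.81)/(5.16 + 2.635) = 6.494 m/s².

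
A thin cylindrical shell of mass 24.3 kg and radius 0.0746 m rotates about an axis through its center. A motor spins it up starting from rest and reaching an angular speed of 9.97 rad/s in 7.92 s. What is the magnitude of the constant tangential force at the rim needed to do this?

I = MR² = (24.3)(0.0746)² = 0.1352 kg·m².
α = Δω/Δt = (9.97 − 0)/7.92 = 1.259 rad/s².
The required torque is τ = Iα = (0.1352)(1.259) = 0.1702 N·m.
A tangential force at the rim gives τ = FR, so F = τ/R = 0.1702/0.0746 = 2.282 N.

F ≈ 2.28 N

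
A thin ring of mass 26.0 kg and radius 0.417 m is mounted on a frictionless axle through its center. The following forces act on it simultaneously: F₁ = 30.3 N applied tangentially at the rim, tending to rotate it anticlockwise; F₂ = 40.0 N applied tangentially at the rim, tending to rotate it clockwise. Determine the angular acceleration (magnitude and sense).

α ≈ 0.895 rad/s², clockwise

I = MR² = (26.0)(0.417)² = 4.521 kg·m².
Taking anticlockwise as positive: τ₁ = +(30.3)(0.417) = +12.64 N·m; τ₂ = −(40.0)(0.417) = −16.68 N·m.
Net torque τ = -4.045 N·m.
α = τ/I = -4.045/4.521 = -0.8947 rad/s².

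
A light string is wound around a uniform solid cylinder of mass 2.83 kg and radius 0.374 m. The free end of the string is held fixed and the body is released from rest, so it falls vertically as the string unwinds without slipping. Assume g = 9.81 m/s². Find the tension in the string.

T ≈ 9.25 N

Translation: Mg − T = Ma. Rotation about the center: TR = Iα with I = ½MR².
With a = αR: T = (I/R²)a = (1/2)M a, so Mg = (1 + 0.5000)Ma.
a = g/(1 + 0.5000) = 9.81/1.500 = 6.540 m/s².
T = 0.5000·M·a = (0.5000)(2.83)(6.540) = 9.254 N.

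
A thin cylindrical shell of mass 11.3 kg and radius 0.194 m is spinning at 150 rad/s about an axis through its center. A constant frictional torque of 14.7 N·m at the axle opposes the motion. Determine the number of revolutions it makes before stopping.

I = MR² = (11.3)(0.194)² = 0.4253 kg·m².
The net torque has magnitude 14.7 N·m, opposing ω.
|α| = τ/I = 14.70/0.4253 = 34.56 rad/s² (deceleration).
ω² = ω₀² − 2|α|θ with ω = 0 ⇒ θ = ω₀²/(2|α|) = 325.5 rad = 51.80 rev.

≈ 51.8 revolutions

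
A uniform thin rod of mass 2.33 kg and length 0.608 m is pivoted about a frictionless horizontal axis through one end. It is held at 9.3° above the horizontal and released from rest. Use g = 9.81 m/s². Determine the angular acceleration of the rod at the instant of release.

About the pivot, I = (1/3)ML² = (1/3)(2.33)(0.608)² = 0.2871 kg·m².
The weight acts at the center, a distance L/2 = 0.3040 m from the pivot; τ = Mg(L/2) cos 9.3° = 6.857 N·m.
α = τ/I = 6.857/0.2871 = 23.88 rad/s².

α ≈ 23.9 rad/s²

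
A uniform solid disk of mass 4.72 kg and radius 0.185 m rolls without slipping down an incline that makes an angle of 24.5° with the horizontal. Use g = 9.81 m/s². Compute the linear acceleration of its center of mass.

Translation along the incline: Mg sinθ − f = Ma.
Rotation about the center: fR = Iα with I = ½MR². No-slip gives a = αR, so f = (I/R²)a = (1/2)M a.
Substituting: Mg sinθ = (1 + 0.5000)Ma, so a = g sinθ/(1 + 0.5000) = (9.81) sin 24.5° / 1.500 = 2.712 m/s².

a ≈ 2.71 m/s²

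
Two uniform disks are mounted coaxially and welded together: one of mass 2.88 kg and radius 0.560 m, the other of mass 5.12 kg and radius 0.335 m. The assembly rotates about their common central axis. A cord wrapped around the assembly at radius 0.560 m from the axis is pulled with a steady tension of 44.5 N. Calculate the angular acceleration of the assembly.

I = ½M₁R₁² + ½M₂R₂² = ½(2.88)(0.560)² + ½(5.12)(0.335)² = 0.7389 kg·m².
τ = F r = (44.5)(0.560) = 24.92 N·m.
α = τ/I = 24.92/0.7389 = 33.73 rad/s².

α ≈ 33.7 rad/s²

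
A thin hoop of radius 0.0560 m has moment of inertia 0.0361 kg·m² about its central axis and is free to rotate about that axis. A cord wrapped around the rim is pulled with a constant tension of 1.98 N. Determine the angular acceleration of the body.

α ≈ 3.07 rad/s²

τ = F R = (1.98)(0.0560) = 0.1109 N·m.
Newton's second law for rotation, τ = Iα, gives α = τ/I = 0.1109/0.03610 = 3.071 rad/s².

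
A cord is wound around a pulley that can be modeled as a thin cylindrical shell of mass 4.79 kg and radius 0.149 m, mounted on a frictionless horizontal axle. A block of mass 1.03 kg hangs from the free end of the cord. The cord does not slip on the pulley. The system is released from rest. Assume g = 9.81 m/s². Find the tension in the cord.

T ≈ 8.32 N

I = MR² = (4.79)(0.149)² = 0.1063 kg·m².
Block: mg − T = ma. Pulley: TR = Iα. No-slip: a = αR, so T = (I/R²)a = 4.790·a.
Then mg = (m + 4.790)a, so a = (1.03)(9.81)/(1.03 + 4.790) = 1.736 m/s².
T = 4.790·a = 8.316 N.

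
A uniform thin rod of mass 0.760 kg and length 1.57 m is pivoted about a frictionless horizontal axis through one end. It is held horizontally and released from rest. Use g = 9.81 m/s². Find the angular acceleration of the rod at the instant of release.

α ≈ 9.37 rad/s²

About the pivot, I = (1/3)ML² = (1/3)(0.760)(1.57)² = 0.6244 kg·m².
The weight acts at the center, a distance L/2 = 0.7850 m from the pivot; τ = Mg(L/2) = 5.853 N·m.
α = τ/I = 5.853/0.6244 = 9.373 rad/s².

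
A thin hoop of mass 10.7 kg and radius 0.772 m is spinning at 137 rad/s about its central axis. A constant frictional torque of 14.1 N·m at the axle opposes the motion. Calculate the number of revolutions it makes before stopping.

≈ 676 revolutions

I = MR² = (10.7)(0.772)² = 6.377 kg·m².
The net torque has magnitude 14.1 N·m, opposing ω.
|α| = τ/I = 14.10/6.377 = 2.211 rad/s² (deceleration).
ω² = ω₀² − 2|α|θ with ω = 0 ⇒ θ = ω₀²/(2|α|) = 4244 rad = 675.5 rev.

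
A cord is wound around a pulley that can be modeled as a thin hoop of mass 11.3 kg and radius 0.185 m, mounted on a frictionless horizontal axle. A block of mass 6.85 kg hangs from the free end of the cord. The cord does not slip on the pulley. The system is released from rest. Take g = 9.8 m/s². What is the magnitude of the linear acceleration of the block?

a ≈ 3.70 m/s²

I = MR² = (11.3)(0.185)² = 0.3867 kg·m².
Block: mg − T = ma. Pulley: TR = Iα. No-slip: a = αR, so T = (I/R²)a = 11.30·a.
Then mg = (m + 11.30)a, so a = (6.85)(9.8)/(6.85 + 11.30) = 3.699 m/s².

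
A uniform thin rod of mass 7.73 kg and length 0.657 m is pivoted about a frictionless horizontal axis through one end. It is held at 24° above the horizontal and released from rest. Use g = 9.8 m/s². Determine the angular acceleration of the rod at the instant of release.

α ≈ 20.4 rad/s²

About the pivot, I = (1/3)ML² = (1/3)(7.73)(0.657)² = 1.112 kg·m².
The weight acts at the center, a distance L/2 = 0.3285 m from the pivot; τ = Mg(L/2) cos 24° = 22.73 N·m.
α = τ/I = 22.73/1.112 = 20.44 rad/s².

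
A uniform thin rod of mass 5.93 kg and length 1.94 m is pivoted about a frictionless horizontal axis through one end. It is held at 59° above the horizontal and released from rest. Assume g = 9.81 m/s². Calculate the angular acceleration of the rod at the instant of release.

About the pivot, I = (1/3)ML² = (1/3)(5.93)(1.94)² = 7.439 kg·m².
The weight acts at the center, a distance L/2 = 0.9700 m from the pivot; τ = Mg(L/2) cos 59° = 29.06 N·m.
α = τ/I = 29.06/7.439 = 3.907 rad/s².

α ≈ 3.91 rad/s²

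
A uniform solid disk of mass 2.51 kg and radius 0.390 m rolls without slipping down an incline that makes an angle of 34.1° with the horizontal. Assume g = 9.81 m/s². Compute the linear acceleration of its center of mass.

a ≈ 3.67 m/s²

Translation along the incline: Mg sinθ − f = Ma.
Rotation about the center: fR = Iα with I = ½MR². No-slip gives a = αR, so f = (I/R²)a = (1/2)M a.
Substituting: Mg sinθ = (1 + 0.5000)Ma, so a = g sinθ/(1 + 0.5000) = (9.81) sin 34.1° / 1.500 = 3.667 m/s².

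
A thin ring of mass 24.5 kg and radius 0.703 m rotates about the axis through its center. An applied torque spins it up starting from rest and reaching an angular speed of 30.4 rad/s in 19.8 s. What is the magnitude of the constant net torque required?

I = MR² = (24.5)(0.703)² = 12.11 kg·m².
α = Δω/Δt = (30.4 − 0)/19.8 = 1.535 rad/s².
τ = Iα = (12.11)(1.535) = 18.59 N·m.

τ ≈ 18.6 N·m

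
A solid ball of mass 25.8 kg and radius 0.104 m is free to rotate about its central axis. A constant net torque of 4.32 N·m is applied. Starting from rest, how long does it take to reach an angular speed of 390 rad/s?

I = (2/5)MR² = (2/5)(25.8)(0.104)² = 0.1116 kg·m².
α = τ/I = 4.32/0.1116 = 38.70 rad/s².
ω = αt ⇒ t = ω/α = 390/38.70 = 10.08 s.

t ≈ 10.1 s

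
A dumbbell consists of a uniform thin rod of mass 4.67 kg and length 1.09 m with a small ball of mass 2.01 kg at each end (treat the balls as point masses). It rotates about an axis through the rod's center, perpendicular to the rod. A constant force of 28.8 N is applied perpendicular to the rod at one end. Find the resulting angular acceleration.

I_rod = (1/12)ML² = (1/12)(4.67)(1.09)² = 0.4624 kg·m².
I_balls = 2·m·(L/2)² = 2(2.01)(0.5450)² = 1.194 kg·m².
Total I = 1.656 kg·m².
τ = F·(L/2) = (28.8)(0.545) = 15.70 N·m.
α = τ/I = 15.70/1.656 = 9.476 rad/s².

α ≈ 9.48 rad/s²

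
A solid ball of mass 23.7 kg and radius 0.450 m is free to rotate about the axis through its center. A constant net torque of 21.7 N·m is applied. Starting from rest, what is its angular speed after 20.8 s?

ω ≈ 235 rad/s

I = (2/5)MR² = (2/5)(23.7)(0.450)² = 1.920 kg·m².
α = τ/I = 21.7/1.920 = 11.30 rad/s².
ω = ω₀ + αt = 0 + (11.30)(20.8) = 235.1 rad/s.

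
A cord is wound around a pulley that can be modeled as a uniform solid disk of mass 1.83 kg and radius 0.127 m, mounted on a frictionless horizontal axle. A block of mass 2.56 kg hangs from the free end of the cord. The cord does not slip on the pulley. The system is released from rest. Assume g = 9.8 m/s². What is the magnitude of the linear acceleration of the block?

I = ½MR² = (1/2)(1.83)(0.127)² = 0.01476 kg·m².
Block: mg − T = ma. Pulley: TR = Iα. No-slip: a = αR, so T = (I/R²)a = 0.9150·a.
Then mg = (m + 0.9150)a, so a = (2.56)(9.8)/(2.56 + 0.9150) = 7.220 m/s².

a ≈ 7.22 m/s²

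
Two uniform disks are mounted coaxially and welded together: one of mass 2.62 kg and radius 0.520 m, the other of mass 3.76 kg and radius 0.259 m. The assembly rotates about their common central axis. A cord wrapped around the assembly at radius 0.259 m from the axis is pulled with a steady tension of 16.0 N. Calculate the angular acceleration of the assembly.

I = ½M₁R₁² + ½M₂R₂² = ½(2.62)(0.520)² + ½(3.76)(0.259)² = 0.4803 kg·m².
τ = F r = (16.0)(0.259) = 4.144 N·m.
α = τ/I = 4.144/0.4803 = 8.627 rad/s².

α ≈ 8.63 rad/s²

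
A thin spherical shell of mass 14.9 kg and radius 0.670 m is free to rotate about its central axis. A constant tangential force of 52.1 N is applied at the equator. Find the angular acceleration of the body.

α ≈ 7.83 rad/s²

I = (2/3)MR² = (2/3)(14.9)(0.670)² = 4.459 kg·m².
τ = F R = (52.1)(0.670) = 34.91 N·m.
Newton's second law for rotation, τ = Iα, gives α = τ/I = 34.91/4.459 = 7.828 rad/s².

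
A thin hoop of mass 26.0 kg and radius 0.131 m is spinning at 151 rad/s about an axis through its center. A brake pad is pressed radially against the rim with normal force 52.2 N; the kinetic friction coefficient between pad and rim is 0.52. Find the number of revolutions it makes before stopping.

≈ 228 revolutions

I = MR² = (26.0)(0.131)² = 0.4462 kg·m².
Friction force f = μN = (0.52)(52.2) = 27.14 N at the rim; torque magnitude τ = fR = 3.556 N·m, opposing ω.
|α| = τ/I = 3.556/0.4462 = 7.969 rad/s² (deceleration).
ω² = ω₀² − 2|α|θ with ω = 0 ⇒ θ = ω₀²/(2|α|) = 1431 rad = 227.7 rev.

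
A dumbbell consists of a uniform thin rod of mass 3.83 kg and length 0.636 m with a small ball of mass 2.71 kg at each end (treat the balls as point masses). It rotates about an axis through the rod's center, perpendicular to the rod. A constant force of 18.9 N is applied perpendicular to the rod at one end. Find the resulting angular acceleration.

I_rod = (1/12)ML² = (1/12)(3.83)(0.636)² = 0.1291 kg·m².
I_balls = 2·m·(L/2)² = 2(2.71)(0.3180)² = 0.5481 kg·m².
Total I = 0.6772 kg·m².
τ = F·(L/2) = (18.9)(0.318) = 6.010 N·m.
α = τ/I = 6.010/0.6772 = 8.875 rad/s².

α ≈ 8.88 rad/s²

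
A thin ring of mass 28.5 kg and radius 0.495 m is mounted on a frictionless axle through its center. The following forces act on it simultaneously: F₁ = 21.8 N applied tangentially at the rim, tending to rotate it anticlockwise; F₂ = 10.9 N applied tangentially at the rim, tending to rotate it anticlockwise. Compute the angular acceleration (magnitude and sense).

α ≈ 2.32 rad/s², anticlockwise

I = MR² = (28.5)(0.495)² = 6.983 kg·m².
Taking anticlockwise as positive: τ₁ = +(21.8)(0.495) = +10.79 N·m; τ₂ = +(10.9)(0.495) = +5.396 N·m.
Net torque τ = 16.19 N·m.
α = τ/I = 16.19/6.983 = 2.318 rad/s².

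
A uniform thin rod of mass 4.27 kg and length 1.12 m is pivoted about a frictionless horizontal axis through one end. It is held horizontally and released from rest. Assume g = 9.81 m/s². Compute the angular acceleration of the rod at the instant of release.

α ≈ 13.1 rad/s²

About the pivot, I = (1/3)ML² = (1/3)(4.27)(1.12)² = 1.785 kg·m².
The weight acts at the center, a distance L/2 = 0.5600 m from the pivot; τ = Mg(L/2) = 23.46 N·m.
α = τ/I = 23.46/1.785 = 13.14 rad/s².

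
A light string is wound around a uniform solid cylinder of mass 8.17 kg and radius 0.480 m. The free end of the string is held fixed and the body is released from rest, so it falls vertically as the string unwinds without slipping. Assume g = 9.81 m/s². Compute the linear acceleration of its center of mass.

a ≈ 6.54 m/s²

Translation: Mg − T = Ma. Rotation about the center: TR = Iα with I = ½MR².
With a = αR: T = (I/R²)a = (1/2)M a, so Mg = (1 + 0.5000)Ma.
a = g/(1 + 0.5000) = 9.81/1.500 = 6.540 m/s².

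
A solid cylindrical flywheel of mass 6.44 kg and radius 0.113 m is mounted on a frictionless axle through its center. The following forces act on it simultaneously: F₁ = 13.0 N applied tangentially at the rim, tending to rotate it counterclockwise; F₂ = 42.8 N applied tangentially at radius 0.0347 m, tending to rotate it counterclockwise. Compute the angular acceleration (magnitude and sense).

I = ½MR² = (1/2)(6.44)(0.113)² = 0.04112 kg·m².
Taking counterclockwise as positive: τ₁ = +(13.0)(0.113) = +1.469 N·m; τ₂ = +(42.8)(0.0347) = +1.485 N·m.
Net torque τ = 2.954 N·m.
α = τ/I = 2.954/0.04112 = 71.85 rad/s².

α ≈ 71.8 rad/s², counterclockwise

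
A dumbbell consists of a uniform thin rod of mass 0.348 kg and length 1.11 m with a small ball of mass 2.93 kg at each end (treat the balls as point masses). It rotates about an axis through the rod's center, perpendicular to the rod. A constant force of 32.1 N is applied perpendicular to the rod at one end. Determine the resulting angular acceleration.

α ≈ 9.68 rad/s²

I_rod = (1/12)ML² = (1/12)(0.348)(1.11)² = 0.03573 kg·m².
I_balls = 2·m·(L/2)² = 2(2.93)(0.5550)² = 1.805 kg·m².
Total I = 1.841 kg·m².
τ = F·(L/2) = (32.1)(0.555) = 17.82 N·m.
α = τ/I = 17.82/1.841 = 9.678 rad/s².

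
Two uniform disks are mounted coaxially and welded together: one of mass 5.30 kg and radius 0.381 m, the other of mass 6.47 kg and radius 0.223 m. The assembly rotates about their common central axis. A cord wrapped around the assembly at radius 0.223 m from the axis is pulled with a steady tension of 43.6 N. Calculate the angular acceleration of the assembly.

I = ½M₁R₁² + ½M₂R₂² = ½(5.30)(0.381)² + ½(6.47)(0.223)² = 0.5455 kg·m².
τ = F r = (43.6)(0.223) = 9.723 N·m.
α = τ/I = 9.723/0.5455 = 17.82 rad/s².

α ≈ 17.8 rad/s²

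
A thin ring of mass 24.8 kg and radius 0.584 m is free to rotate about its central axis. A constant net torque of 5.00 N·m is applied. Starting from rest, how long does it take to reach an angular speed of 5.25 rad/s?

t ≈ 8.88 s

I = MR² = (24.8)(0.584)² = 8.458 kg·m².
α = τ/I = 5.00/8.458 = 0.5911 rad/s².
ω = αt ⇒ t = ω/α = 5.25/0.5911 = 8.881 s.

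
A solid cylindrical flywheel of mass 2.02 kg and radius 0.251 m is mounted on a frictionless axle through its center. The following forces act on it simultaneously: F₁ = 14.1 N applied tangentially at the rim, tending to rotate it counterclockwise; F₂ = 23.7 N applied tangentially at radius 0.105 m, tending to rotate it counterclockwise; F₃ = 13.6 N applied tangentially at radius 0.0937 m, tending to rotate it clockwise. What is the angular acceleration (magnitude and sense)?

I = ½MR² = (1/2)(2.02)(0.251)² = 0.06363 kg·m².
Taking counterclockwise as positive: τ₁ = +(14.1)(0.251) = +3.539 N·m; τ₂ = +(23.7)(0.105) = +2.488 N·m; τ₃ = −(13.6)(0.0937) = −1.274 N·m.
Net torque τ = 4.753 N·m.
α = τ/I = 4.753/0.06363 = 74.70 rad/s².

α ≈ 74.7 rad/s², counterclockwise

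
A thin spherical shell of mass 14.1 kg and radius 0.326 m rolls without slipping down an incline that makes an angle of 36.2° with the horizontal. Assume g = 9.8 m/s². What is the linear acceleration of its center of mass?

Translation along the incline: Mg sinθ − f = Ma.
Rotation about the center: fR = Iα with I = (2/3)MR². No-slip gives a = αR, so f = (I/R²)a = (2/3)M a.
Substituting: Mg sinθ = (1 + 0.6667)Ma, so a = g sinθ/(1 + 0.6667) = (9.8) sin 36.2° / 1.667 = 3.473 m/s².

a ≈ 3.47 m/s²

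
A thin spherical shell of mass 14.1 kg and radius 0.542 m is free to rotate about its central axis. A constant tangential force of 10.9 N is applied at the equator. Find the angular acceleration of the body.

α ≈ 2.14 rad/s²

I = (2/3)MR² = (2/3)(14.1)(0.542)² = 2.761 kg·m².
τ = F R = (10.9)(0.542) = 5.908 N·m.
From τ = Iα: α = 5.908/2.761 = 2.139 rad/s².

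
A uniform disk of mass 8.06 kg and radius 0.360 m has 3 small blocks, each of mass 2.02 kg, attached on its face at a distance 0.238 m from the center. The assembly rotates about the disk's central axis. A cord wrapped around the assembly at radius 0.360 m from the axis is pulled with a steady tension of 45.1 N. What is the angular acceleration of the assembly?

I_disk = ½MR² = ½(8.06)(0.360)² = 0.5223 kg·m².
I_blocks = 3·m·r² = 3(2.02)(0.238)² = 0.3433 kg·m².
Total I = 0.8656 kg·m².
τ = F r = (45.1)(0.360) = 16.24 N·m.
α = τ/I = 16.24/0.8656 = 18.76 rad/s².

α ≈ 18.8 rad/s²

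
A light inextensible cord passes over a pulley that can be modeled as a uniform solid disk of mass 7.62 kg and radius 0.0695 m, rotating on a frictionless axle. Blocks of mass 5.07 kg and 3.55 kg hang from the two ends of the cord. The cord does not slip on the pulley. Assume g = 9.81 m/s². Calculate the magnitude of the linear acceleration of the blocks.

a ≈ 1.20 m/s²

I = ½MR² = (1/2)(7.62)(0.0695)² = 0.01840 kg·m².
Heavier block: m₁g − T₁ = m₁a. Lighter block: T₂ − m₂g = m₂a.
Pulley: (T₁ − T₂)R = Iα = I(a/R), so T₁ − T₂ = (I/R²)a = (1/2)M_p a = 3.810·a.
Adding the three: (m₁ − m₂)g = (m₁ + m₂ + 3.810)a, so a = (5.07 − 3.55)(9.81)/(5.07 + 3.55 + 3.810) = 1.200 m/s².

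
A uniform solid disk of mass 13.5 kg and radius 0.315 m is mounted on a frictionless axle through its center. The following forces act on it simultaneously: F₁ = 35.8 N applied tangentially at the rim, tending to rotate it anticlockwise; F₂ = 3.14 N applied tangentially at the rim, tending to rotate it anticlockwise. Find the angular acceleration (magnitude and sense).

α ≈ 18.3 rad/s², anticlockwise

I = ½MR² = (1/2)(13.5)(0.315)² = 0.6698 kg·m².
Taking anticlockwise as positive: τ₁ = +(35.8)(0.315) = +11.28 N·m; τ₂ = +(3.14)(0.315) = +0.9891 N·m.
Net torque τ = 12.27 N·m.
α = τ/I = 12.27/0.6698 = 18.31 rad/s².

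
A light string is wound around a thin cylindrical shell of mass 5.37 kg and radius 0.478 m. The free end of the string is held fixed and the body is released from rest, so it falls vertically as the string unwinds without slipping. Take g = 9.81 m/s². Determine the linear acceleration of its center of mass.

a ≈ 4.91 m/s²

Translation: Mg − T = Ma. Rotation about the center: TR = Iα with I = MR².
With a = αR: T = (I/R²)a = M a, so Mg = (1 + 1.000)Ma.
a = g/(1 + 1.000) = 9.81/2.000 = 4.905 m/s².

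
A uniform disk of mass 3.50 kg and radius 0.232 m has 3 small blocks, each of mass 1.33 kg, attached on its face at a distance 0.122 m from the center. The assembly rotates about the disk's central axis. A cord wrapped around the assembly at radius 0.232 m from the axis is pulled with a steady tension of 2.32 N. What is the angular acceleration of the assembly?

I_disk = ½MR² = ½(3.50)(0.232)² = 0.09419 kg·m².
I_blocks = 3·m·r² = 3(1.33)(0.122)² = 0.05939 kg·m².
Total I = 0.1536 kg·m².
τ = F r = (2.32)(0.232) = 0.5382 N·m.
α = τ/I = 0.5382/0.1536 = 3.505 rad/s².

α ≈ 3.50 rad/s²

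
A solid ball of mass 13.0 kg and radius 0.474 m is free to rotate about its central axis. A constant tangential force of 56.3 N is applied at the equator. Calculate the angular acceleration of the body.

α ≈ 22.8 rad/s²

I = (2/5)MR² = (2/5)(13.0)(0.474)² = 1.168 kg·m².
τ = F R = (56.3)(0.474) = 26.69 N·m.
Newton's second law for rotation, τ = Iα, gives α = τ/I = 26.69/1.168 = 22.84 rad/s².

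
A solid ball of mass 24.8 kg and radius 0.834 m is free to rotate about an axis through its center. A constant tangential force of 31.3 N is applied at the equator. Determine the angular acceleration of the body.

I = (2/5)MR² = (2/5)(24.8)(0.834)² = 6.900 kg·m².
τ = F R = (31.3)(0.834) = 26.10 N·m.
Newton's second law for rotation, τ = Iα, gives α = τ/I = 26.10/6.900 = 3.783 rad/s².

α ≈ 3.78 rad/s²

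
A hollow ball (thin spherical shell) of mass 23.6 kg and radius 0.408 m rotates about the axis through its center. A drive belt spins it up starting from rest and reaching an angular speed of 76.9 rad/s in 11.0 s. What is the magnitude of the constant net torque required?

τ ≈ 18.3 N·m

I = (2/3)MR² = (2/3)(23.6)(0.408)² = 2.619 kg·m².
α = Δω/Δt = (76.9 − 0)/11.0 = 6.991 rad/s².
τ = Iα = (2.619)(6.991) = 18.31 N·m.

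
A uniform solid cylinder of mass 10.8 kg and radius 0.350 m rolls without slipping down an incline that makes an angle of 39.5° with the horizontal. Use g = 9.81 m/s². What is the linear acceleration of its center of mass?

a ≈ 4.16 m/s²

Translation along the incline: Mg sinθ − f = Ma.
Rotation about the center: fR = Iα with I = ½MR². No-slip gives a = αR, so f = (I/R²)a = (1/2)M a.
Substituting: Mg sinθ = (1 + 0.5000)Ma, so a = g sinθ/(1 + 0.5000) = (9.81) sin 39.5° / 1.500 = 4.160 m/s².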